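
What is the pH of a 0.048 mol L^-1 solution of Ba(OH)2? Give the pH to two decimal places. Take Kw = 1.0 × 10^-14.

pH = 12.98

Ba(OH)2 is a strong base (each formula unit releases 2 OH-); [OH-] = 0.096 M.
pOH = -log(0.096) = 1.02
pH = 14.00 - 1.02 = 12.98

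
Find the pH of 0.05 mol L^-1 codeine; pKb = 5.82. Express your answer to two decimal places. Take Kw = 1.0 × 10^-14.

pH = 10.44

C18H21NO3 + H2O ⇌ C18H22NO3+ + OH-
Kb = 10^(−5.82) = 1.51 × 10^-6
Kb = x²/(0.05 − x) = 1.51 × 10^-6
Neglecting x in the denominator: x = √(1.51 × 10^-6 × 0.05) = 2.75 × 10^-4 M
pOH = −log(2.75 × 10^-4) = 3.56; pH = 14.00 − 3.56 = 10.44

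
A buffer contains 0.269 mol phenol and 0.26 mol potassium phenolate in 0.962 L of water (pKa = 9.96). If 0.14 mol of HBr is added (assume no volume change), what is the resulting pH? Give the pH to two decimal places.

After neutralization: n(C6H5OH) = 0.409 mol, n(C6H5O-) = 0.12 mol.
pH = pKa + log([A⁻]/[HA]) = 9.96 + log(0.12/0.409) = 9.96 -0.533

pH = 9.43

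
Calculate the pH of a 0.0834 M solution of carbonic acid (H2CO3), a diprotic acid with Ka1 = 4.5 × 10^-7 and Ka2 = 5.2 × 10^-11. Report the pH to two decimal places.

pH = 3.71

Since Ka1 ≫ Ka2, the first ionization dominates [H+].
Ka1 = x²/(0.0834 − x) = 4.5 × 10^-7
x ≈ √(4.5 × 10^-7 × 0.0834) = 1.94 × 10^-4 M
pH = −log(1.94 × 10^-4) = 3.71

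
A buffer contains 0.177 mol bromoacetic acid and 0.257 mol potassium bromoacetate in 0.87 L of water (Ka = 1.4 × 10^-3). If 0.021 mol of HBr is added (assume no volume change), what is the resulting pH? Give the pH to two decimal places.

After neutralization: n(BrCH2COOH) = 0.198 mol, n(BrCH2COO-) = 0.236 mol.
pKa = −log(1.4 × 10^-3) = 2.854
pH = pKa + log(n_BrCH2COO-/n_BrCH2COOH) = 2.854 + log(0.236/0.198) = 2.854 + (+0.076)

pH = 2.93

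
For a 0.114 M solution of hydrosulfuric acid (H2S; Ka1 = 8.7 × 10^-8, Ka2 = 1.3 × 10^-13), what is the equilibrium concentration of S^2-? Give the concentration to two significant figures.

First ionization gives [H+] ≈ [HS-] = 9.96 × 10^-5 M.
Second step: Ka2 = [H+][S^2-]/[HS-] ≈ [S^2-] (since [H+] ≈ [HS-]).
So [S^2-] ≈ Ka2.

1.3 × 10^-13 M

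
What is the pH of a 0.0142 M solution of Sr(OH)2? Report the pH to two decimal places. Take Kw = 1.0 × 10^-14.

Sr(OH)2 is a strong base (each formula unit releases 2 OH-); [OH-] = 0.0284 M.
pOH = -log(0.0284) = 1.55
pH = 14.00 - 1.55 = 12.45

pH = 12.45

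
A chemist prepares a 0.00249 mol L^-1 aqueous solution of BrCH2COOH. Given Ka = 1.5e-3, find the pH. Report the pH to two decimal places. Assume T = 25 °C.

pH = 2.88

BrCH2COOH ⇌ BrCH2COO- + H+
From the ICE table, Ka = [H+]²/(0.00249 − [H+]) = 1.5 × 10^-3.
The 5% rule fails; solving [H+]² + Ka·[H+] − Ka·C₀ = 0 exactly:
[H+] = [−0.0015 + √(0.0015² + 1.49e-05)]/2 = 1.32 × 10^-3 M
pH = −log[H+] = −log(1.32 × 10^-3) = 2.88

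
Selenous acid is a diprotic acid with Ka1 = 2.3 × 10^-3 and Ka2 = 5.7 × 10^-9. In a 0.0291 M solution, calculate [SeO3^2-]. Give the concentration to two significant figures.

First ionization gives [H+] ≈ [HSeO3-] = 7.11 × 10^-3 M.
Second step: Ka2 = [H+][SeO3^2-]/[HSeO3-] ≈ [SeO3^2-] (since [H+] ≈ [HSeO3-]).
So [SeO3^2-] ≈ Ka2.

5.7 × 10^-9 M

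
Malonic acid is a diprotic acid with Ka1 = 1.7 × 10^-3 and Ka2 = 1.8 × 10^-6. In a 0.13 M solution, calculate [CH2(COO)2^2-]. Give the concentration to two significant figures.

First ionization gives [H+] ≈ [CH2(COOH)COO-] = 1.40 × 10^-2 M.
Second step: Ka2 = [H+][CH2(COO)2^2-]/[CH2(COOH)COO-] ≈ [CH2(COO)2^2-] (since [H+] ≈ [CH2(COOH)COO-]).
So [CH2(COO)2^2-] ≈ Ka2.

1.8 × 10^-6 M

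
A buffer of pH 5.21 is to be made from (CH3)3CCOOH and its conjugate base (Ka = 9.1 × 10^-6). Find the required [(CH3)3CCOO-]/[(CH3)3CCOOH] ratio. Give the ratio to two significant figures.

ratio = 1.5

pKa = -log(9.1 × 10^-6) = 5.041
pH = pKa + log(r) ⇒ log(r) = 5.21 − 5.041 = +0.169
r = [(CH3)3CCOO-]/[(CH3)3CCOOH] = 10^(+0.169) = 1.48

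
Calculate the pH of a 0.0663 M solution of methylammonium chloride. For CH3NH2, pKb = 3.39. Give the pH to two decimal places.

CH3NH3+ is the conjugate acid of the weak base CH3NH2.
Kb = 10^(−3.39) = 4.07 × 10^-4
Ka = Kw/Kb = 1.0×10^-14 / 4.07 × 10^-4 = 2.46 × 10^-11
Let x = [H+] at equilibrium. Ka = x²/(0.0663 − x).
Neglecting x in the denominator: x = √(2.46 × 10^-11 × 0.0663) = 1.28 × 10^-6 M
Check: 0.0019% ionized — well under 5%, approximation valid.
pH = −log(1.28 × 10^-6) = 5.89

pH = 5.89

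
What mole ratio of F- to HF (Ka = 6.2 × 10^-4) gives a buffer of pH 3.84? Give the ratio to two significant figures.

ratio = 4.3

pKa = -log(6.2 × 10^-4) = 3.208
pH = pKa + log(r) ⇒ log(r) = 3.84 − 3.208 = +0.632
r = [F-]/[HF] = 10^(+0.632) = 4.29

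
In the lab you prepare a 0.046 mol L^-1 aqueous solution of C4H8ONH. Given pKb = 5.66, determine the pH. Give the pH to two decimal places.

pH = 10.50

C4H8ONH + H2O ⇌ C4H8ONH2+ + OH-
Kb = 10^(−5.66) = 2.19 × 10^-6
Kb = [OH-]²/(0.046 − [OH-]) = 2.19 × 10^-6
Neglecting [OH-] in the denominator: [OH-] = √(2.19 × 10^-6 × 0.046) = 3.17 × 10^-4 M
pOH = 3.50, so pH = 14.00 − pOH = 10.50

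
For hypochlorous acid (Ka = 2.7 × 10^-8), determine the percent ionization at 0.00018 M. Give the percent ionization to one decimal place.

HOCl ⇌ OCl- + H+; let x = [H+] at equilibrium.
x ≈ √(Ka·C₀) = √(2.7 × 10^-8 × 0.00018) = 2.20 × 10^-6 M
Fraction ionized = 2.20 × 10^-6 / 0.00018 = 0.0122 → 1.2%

1.2%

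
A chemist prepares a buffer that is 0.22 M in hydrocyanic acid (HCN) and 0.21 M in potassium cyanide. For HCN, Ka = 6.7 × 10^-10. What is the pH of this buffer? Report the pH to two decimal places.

pH = 9.15

pKa = −log(6.7 × 10^-10) = 9.174
pH = pKa + log([A⁻]/[HA]) = 9.174 + log(0.21/0.22)
pH = 9.174 + (-0.020) = 9.15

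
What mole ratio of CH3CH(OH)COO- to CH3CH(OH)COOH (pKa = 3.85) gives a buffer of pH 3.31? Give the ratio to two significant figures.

pH = pKa + log(r) ⇒ log(r) = 3.31 − 3.85 = -0.54
r = [CH3CH(OH)COO-]/[CH3CH(OH)COOH] = 10^(-0.54) = 0.288

ratio = 0.29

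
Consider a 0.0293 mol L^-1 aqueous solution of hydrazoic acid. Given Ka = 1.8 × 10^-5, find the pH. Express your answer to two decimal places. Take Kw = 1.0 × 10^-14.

pH = 3.14

HN3 ⇌ N3- + H+
From the ICE table, Ka = x²/(0.0293 − x) = 1.8 × 10^-5.
Assume x ≪ 0.0293: x ≈ √(1.8 × 10^-5 × 0.0293) = 7.26 × 10^-4 M
Check: 2.5% ionized — well under 5%, approximation valid.
pH = −log[H+] = −log(7.26 × 10^-4) = 3.14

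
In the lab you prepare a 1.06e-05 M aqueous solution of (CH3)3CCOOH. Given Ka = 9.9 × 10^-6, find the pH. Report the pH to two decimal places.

(CH3)3CCOOH ⇌ (CH3)3CCOO- + H+
Ka = [H+]²/(1.06e-05 − [H+]) = 9.9 × 10^-6
Here C₀/Ka ≈ 1.07, so the small-[H+] approximation fails. Use the quadratic:
[H+] = (−Ka + √(Ka² + 4·Ka·C₀))/2 = 6.43 × 10^-6 M
pH = −log(6.43 × 10^-6) = 5.19

pH = 5.19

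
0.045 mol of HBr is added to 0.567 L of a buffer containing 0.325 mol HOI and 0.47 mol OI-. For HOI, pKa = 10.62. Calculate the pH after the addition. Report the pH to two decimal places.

pH = 10.68

After neutralization: n(HOI) = 0.37 mol, n(OI-) = 0.425 mol.
pH = pKa + log([A⁻]/[HA]) = 10.62 + log(0.425/0.37) = 10.62 +0.060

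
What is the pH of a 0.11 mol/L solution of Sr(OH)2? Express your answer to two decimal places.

pH = 13.34

Sr(OH)2 is a strong base (each formula unit releases 2 OH-); [OH-] = 0.22 M.
pOH = -log(0.22) = 0.66
pH = 14.00 - 0.66 = 13.34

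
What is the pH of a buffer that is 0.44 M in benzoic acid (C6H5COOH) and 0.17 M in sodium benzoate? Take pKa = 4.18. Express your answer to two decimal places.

pH = pKa + log([A⁻]/[HA]) = 4.18 + log(0.17/0.44)
pH = 4.18 + (-0.413) = 3.77

pH = 3.77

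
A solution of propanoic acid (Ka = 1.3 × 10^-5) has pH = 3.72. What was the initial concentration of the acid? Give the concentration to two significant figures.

[H+] = 10^(-3.72) = 1.91 × 10^-4 M = x
Ka = x²/(C₀ − x) ⇒ C₀ = x + x²/Ka
C₀ = 1.91 × 10^-4 + (1.91 × 10^-4)²/(1.3 × 10^-5) = 3.00 × 10^-3 M

C₀ = 3.0 × 10^-3 M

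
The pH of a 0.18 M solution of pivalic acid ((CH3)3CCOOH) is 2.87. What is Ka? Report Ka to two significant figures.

[H+] = 10^(-2.87) = 1.35 × 10^-3 M
At equilibrium [HA] = 0.18 − 1.35 × 10^-3 = 1.79 × 10^-1 M
Ka = [H+][A-]/[HA] = (1.35 × 10^-3)² / 1.79 × 10^-1 = 1.0 × 10^-5

Ka = 1.0 × 10^-5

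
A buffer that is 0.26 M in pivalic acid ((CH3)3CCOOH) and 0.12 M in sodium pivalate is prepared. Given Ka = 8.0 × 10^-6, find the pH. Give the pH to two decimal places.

pKa = −log(8.0 × 10^-6) = 5.097
Using pH = pKa + log([base]/[acid]) with [base]/[acid] = 0.12/0.26:
pH = 5.097 + (-0.336) = 4.76

pH = 4.76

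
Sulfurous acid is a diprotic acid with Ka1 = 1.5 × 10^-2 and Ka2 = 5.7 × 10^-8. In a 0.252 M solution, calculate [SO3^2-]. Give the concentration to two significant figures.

5.7 × 10^-8 M

First ionization gives [H+] ≈ [HSO3-] = 5.44 × 10^-2 M.
Second step: Ka2 = [H+][SO3^2-]/[HSO3-] ≈ [SO3^2-] (since [H+] ≈ [HSO3-]).
So [SO3^2-] ≈ Ka2.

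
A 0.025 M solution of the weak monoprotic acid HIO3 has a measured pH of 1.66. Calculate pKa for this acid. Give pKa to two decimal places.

[H+] = 10^(-1.66) = 2.19 × 10^-2 M
At equilibrium [HA] = 0.025 − 2.19 × 10^-2 = 3.10 × 10^-3 M
Ka = [H+][A-]/[HA] = (2.19 × 10^-2)² / 3.10 × 10^-3 = 1.55 × 10^-1
pKa = -log(1.55 × 10^-1) = 0.81

pKa = 0.81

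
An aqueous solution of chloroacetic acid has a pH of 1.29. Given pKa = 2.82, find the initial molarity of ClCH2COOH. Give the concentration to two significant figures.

C₀ = 1.8 M

[H+] = 10^(-1.29) = 5.13 × 10^-2 M = x
Ka = 10^(−2.82) = 1.51 × 10^-3
Ka = x²/(C₀ − x) ⇒ C₀ = x + x²/Ka
C₀ = 5.13 × 10^-2 + (5.13 × 10^-2)²/(1.51 × 10^-3) = 1.79 M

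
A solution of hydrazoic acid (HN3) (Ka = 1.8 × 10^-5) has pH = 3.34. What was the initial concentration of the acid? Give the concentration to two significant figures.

[H+] = 10^(-3.34) = 4.57 × 10^-4 M = x
Ka = x²/(C₀ − x) ⇒ C₀ = x + x²/Ka
C₀ = 4.57 × 10^-4 + (4.57 × 10^-4)²/(1.8 × 10^-5) = 1.21 × 10^-2 M

C₀ = 1.2 × 10^-2 M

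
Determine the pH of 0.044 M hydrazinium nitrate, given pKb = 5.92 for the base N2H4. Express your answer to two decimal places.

N2H5+ is the conjugate acid of the weak base N2H4.
Kb = 10^(−5.92) = 1.20 × 10^-6
Ka = Kw/Kb = 1.0×10^-14 / 1.20 × 10^-6 = 8.33 × 10^-9
Let x = [H+] at equilibrium. Ka = x²/(0.044 − x).
Since Ka ≪ C₀, x ≈ √(Ka·C₀) = 1.91 × 10^-5 M.
Check: 0.044% ionized — well under 5%, approximation valid.
pH = −log[H+] = −log(1.91 × 10^-5) = 4.72

pH = 4.72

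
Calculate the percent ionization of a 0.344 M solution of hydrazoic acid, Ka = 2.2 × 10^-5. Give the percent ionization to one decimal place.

0.8%

HN3 ⇌ N3- + H+; let x = [H+] at equilibrium.
x ≈ √(Ka·C₀) = √(2.2 × 10^-5 × 0.344) = 2.75 × 10^-3 M
Fraction ionized = 2.75 × 10^-3 / 0.344 = 0.0080 → 0.8%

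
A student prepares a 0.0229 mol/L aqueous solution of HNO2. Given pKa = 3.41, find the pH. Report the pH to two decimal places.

pH = 2.55

HNO2 ⇌ NO2- + H+
Ka = 10^(−3.41) = 3.89 × 10^-4
From the ICE table, Ka = [H+]²/(0.0229 − [H+]) = 3.89 × 10^-4.
[H+] is not negligible relative to C₀; solve [H+]² + 0.000389·[H+] − 8.91e-06 = 0.
[H+] = [−0.000389 + √(0.000389² + 3.56e-05)]/2 = 2.80 × 10^-3 M
pH = −log(2.80 × 10^-3) = 2.55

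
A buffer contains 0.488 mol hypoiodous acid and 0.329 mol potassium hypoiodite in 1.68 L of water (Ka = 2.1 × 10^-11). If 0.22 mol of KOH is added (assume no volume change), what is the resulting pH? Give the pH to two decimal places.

After neutralization: n(HOI) = 0.268 mol, n(OI-) = 0.549 mol.
pKa = −log(2.1 × 10^-11) = 10.678
Henderson–Hasselbalch with mole ratio 0.549/0.268: pH = 10.678 + (+0.311)

pH = 10.99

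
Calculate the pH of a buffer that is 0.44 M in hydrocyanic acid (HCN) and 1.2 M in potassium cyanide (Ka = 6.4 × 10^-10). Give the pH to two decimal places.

pH = 9.63

pKa = −log(6.4 × 10^-10) = 9.194
Using pH = pKa + log([base]/[acid]) with [base]/[acid] = 1.2/0.44:
pH = 9.194 + (+0.436) = 9.63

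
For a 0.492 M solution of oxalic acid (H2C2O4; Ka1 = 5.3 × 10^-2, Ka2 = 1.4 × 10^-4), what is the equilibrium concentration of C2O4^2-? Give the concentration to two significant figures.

First ionization gives [H+] ≈ [HC2O4-] = 1.37 × 10^-1 M.
Second step: Ka2 = [H+][C2O4^2-]/[HC2O4-] ≈ [C2O4^2-] (since [H+] ≈ [HC2O4-]).
So [C2O4^2-] ≈ Ka2.

1.4 × 10^-4 M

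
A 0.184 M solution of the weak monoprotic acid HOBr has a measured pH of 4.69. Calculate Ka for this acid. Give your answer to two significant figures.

[H+] = 10^(-4.69) = 2.04 × 10^-5 M
At equilibrium [HA] = 0.184 − 2.04 × 10^-5 = 1.84 × 10^-1 M
Ka = [H+][A-]/[HA] = (2.04 × 10^-5)² / 1.84 × 10^-1 = 2.3 × 10^-9

Ka = 2.3 × 10^-9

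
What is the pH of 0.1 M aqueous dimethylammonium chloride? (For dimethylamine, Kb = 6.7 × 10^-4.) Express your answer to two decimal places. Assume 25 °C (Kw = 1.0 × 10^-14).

(CH3)2NH2+ is the conjugate acid of the weak base (CH3)2NH.
Ka = Kw/Kb = 1.0×10^-14 / 6.7 × 10^-4 = 1.49 × 10^-11
Ka = x²/(0.1 − x) = 1.49 × 10^-11
Neglecting x in the denominator: x = √(1.49 × 10^-11 × 0.1) = 1.22 × 10^-6 M
(x/C₀ = 0.0012% < 5%, so the approximation holds.)
pH = −log[H+] = −log(1.22 × 10^-6) = 5.91

pH = 5.91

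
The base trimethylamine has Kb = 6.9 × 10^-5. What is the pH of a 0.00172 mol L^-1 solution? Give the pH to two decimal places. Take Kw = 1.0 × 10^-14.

pH = 10.49

(CH3)3N + H2O ⇌ (CH3)3NH+ + OH-
Let x = [OH-] at equilibrium. Kb = x²/(0.00172 − x).
The 5% rule fails; solving x² + Kb·x − Kb·C₀ = 0 exactly:
x = (−Kb + √(Kb² + 4·Kb·C₀))/2 = 3.12 × 10^-4 M
pOH = −log(3.12 × 10^-4) = 3.51; pH = 14.00 − 3.51 = 10.49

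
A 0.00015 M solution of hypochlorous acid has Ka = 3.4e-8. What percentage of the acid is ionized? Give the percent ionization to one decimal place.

HOCl ⇌ OCl- + H+; let x = [H+] at equilibrium.
x ≈ √(Ka·C₀) = √(3.4 × 10^-8 × 0.00015) = 2.26 × 10^-6 M
Fraction ionized = 2.26 × 10^-6 / 0.00015 = 0.0151 → 1.5%

1.5%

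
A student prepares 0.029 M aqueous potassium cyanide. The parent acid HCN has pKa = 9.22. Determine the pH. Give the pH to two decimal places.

CN- is the conjugate base of the weak acid HCN.
Ka = 10^(−9.22) = 6.03 × 10^-10
Kb = Kw/Ka = 1.0×10^-14 / 6.03 × 10^-10 = 1.66 × 10^-5
Kb = x²/(0.029 − x) = 1.66 × 10^-5
Since Kb ≪ C₀, x ≈ √(Kb·C₀) = 6.94 × 10^-4 M.
pOH = 3.16, so pH = 14.00 − pOH = 10.84

pH = 10.84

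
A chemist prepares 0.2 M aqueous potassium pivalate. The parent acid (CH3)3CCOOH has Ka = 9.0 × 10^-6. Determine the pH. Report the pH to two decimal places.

pH = 9.17

(CH3)3CCOO- is the conjugate base of the weak acid (CH3)3CCOOH.
Kb = Kw/Ka = 1.0×10^-14 / 9.0 × 10^-6 = 1.11 × 10^-9
Let x = [OH-] at equilibrium. Kb = x²/(0.2 − x).
Neglecting x in the denominator: x = √(1.11 × 10^-9 × 0.2) = 1.49 × 10^-5 M
pOH = 4.83, so pH = 14.00 − pOH = 9.17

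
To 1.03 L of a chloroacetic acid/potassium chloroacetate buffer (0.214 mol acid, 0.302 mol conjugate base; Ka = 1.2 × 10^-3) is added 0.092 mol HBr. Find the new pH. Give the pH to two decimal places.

pH = 2.76

After neutralization: n(ClCH2COOH) = 0.306 mol, n(ClCH2COO-) = 0.21 mol.
pKa = −log(1.2 × 10^-3) = 2.921
pH = pKa + log(n_ClCH2COO-/n_ClCH2COOH) = 2.921 + log(0.21/0.306) = 2.921 + (-0.164)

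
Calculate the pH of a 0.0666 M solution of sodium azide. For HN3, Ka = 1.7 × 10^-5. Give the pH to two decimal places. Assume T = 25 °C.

N3- is the conjugate base of the weak acid HN3.
Kb = Kw/Ka = 1.0×10^-14 / 1.7 × 10^-5 = 5.88 × 10^-10
Kb = x²/(0.0666 − x) = 5.88 × 10^-10
Assume x ≪ 0.0666: x ≈ √(5.88 × 10^-10 × 0.0666) = 6.26 × 10^-6 M
(x/C₀ = 0.0094% < 5%, so the approximation holds.)
pOH = 5.20, so pH = 14.00 − pOH = 8.80

pH = 8.80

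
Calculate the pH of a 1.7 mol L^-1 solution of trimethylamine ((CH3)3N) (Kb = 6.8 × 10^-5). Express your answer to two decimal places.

(CH3)3N + H2O ⇌ (CH3)3NH+ + OH-
Let x = [OH-] at equilibrium. Kb = x²/(1.7 − x).
Neglecting x in the denominator: x = √(6.8 × 10^-5 × 1.7) = 1.08 × 10^-2 M
pOH = 1.97, so pH = 14.00 − pOH = 12.03

pH = 12.03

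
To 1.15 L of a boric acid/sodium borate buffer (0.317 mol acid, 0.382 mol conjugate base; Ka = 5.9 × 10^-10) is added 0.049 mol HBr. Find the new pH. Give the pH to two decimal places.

pH = 9.19

Added H+ converts B(OH)4- to B(OH)3: B(OH)3 → 0.366 mol, B(OH)4- → 0.333 mol.
pKa = −log(5.9 × 10^-10) = 9.229
pH = pKa + log([A⁻]/[HA]) = 9.229 + log(0.333/0.366) = 9.229 -0.041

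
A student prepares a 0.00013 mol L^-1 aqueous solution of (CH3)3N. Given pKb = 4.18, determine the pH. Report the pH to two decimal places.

pH = 9.82

(CH3)3N + H2O ⇌ (CH3)3NH+ + OH-
Kb = 10^(−4.18) = 6.61 × 10^-5
Kb = [OH-]²/(0.00013 − [OH-]) = 6.61 × 10^-5
[OH-] is not negligible relative to C₀; solve [OH-]² + 6.61e-05·[OH-] − 8.59e-09 = 0.
[OH-] = (−Kb + √(Kb² + 4·Kb·C₀))/2 = 6.54 × 10^-5 M
pOH = −log(6.54 × 10^-5) = 4.18; pH = 14.00 − 4.18 = 9.82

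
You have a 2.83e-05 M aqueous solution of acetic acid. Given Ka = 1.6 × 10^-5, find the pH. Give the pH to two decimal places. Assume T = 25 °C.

CH3COOH ⇌ CH3COO- + H+
Ka = [H+]²/(2.83e-05 − [H+]) = 1.6 × 10^-5
[H+] is not negligible relative to C₀; solve [H+]² + 1.6e-05·[H+] − 4.53e-10 = 0.
[H+] = [−1.6e-05 + √(1.6e-05² + 1.81e-09)]/2 = 1.47 × 10^-5 M
pH = −log(1.47 × 10^-5) = 4.83

pH = 4.83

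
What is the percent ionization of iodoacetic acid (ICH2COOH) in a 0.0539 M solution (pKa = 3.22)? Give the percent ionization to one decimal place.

ICH2COOH ⇌ ICH2COO- + H+; let x = [H+] at equilibrium.
Ka = 10^(−3.22) = 6.03 × 10^-4
Ka = x²/(C₀ − x); solving the quadratic gives x = 5.41 × 10^-3 M.
% ionization = x/C₀ × 100% = 5.41 × 10^-3/0.0539 × 100% = 10.0%

10.0%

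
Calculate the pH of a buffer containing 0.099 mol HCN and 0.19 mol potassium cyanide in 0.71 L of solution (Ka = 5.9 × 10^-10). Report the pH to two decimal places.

pKa = −log(5.9 × 10^-10) = 9.229
Henderson–Hasselbalch: pH = pKa + log([CN-]/[HCN]) = 9.229 + log(0.19/0.099)
pH = 9.229 + (+0.283) = 9.51

pH = 9.51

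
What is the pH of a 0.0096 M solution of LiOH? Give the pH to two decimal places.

LiOH is a strong base; [OH-] = 0.0096 M.
pOH = -log(0.0096) = 2.02
pH = 14.00 - 2.02 = 11.98

pH = 11.98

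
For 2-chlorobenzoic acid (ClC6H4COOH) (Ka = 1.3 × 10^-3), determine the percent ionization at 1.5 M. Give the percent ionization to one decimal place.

ClC6H4COOH ⇌ ClC6H4COO- + H+; let x = [H+] at equilibrium.
x ≈ √(Ka·C₀) = √(1.3 × 10^-3 × 1.5) = 4.42 × 10^-2 M
% ionization = x/C₀ × 100% = 4.42 × 10^-2/1.5 × 100% = 2.9%

2.9%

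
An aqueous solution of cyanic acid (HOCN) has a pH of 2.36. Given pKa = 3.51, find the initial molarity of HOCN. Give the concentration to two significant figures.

[H+] = 10^(-2.36) = 4.37 × 10^-3 M = x
Ka = 10^(−3.51) = 3.09 × 10^-4
Ka = x²/(C₀ − x) ⇒ C₀ = x + x²/Ka
C₀ = 4.37 × 10^-3 + (4.37 × 10^-3)²/(3.09 × 10^-4) = 6.62 × 10^-2 M

C₀ = 6.6 × 10^-2 M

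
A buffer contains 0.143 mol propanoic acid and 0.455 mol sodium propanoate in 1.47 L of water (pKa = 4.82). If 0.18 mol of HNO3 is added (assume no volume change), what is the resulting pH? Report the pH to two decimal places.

Added H+ converts CH3CH2COO- to CH3CH2COOH: CH3CH2COOH → 0.323 mol, CH3CH2COO- → 0.275 mol.
pH = pKa + log(n_CH3CH2COO-/n_CH3CH2COOH) = 4.82 + log(0.275/0.323) = 4.82 + (-0.070)

pH = 4.75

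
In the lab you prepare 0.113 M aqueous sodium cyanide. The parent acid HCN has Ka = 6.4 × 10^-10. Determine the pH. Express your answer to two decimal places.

pH = 11.12

CN- is the conjugate base of the weak acid HCN.
Kb = Kw/Ka = 1.0×10^-14 / 6.4 × 10^-10 = 1.56 × 10^-5
Let x = [OH-] at equilibrium. Kb = x²/(0.113 − x).
Neglecting x in the denominator: x = √(1.56 × 10^-5 × 0.113) = 1.33 × 10^-3 M
pOH = −log(1.33 × 10^-3) = 2.88; pH = 14.00 − 2.88 = 11.12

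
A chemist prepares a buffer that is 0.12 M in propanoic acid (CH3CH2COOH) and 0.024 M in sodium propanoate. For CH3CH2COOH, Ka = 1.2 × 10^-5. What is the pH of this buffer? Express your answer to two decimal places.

pH = 4.22

pKa = −log(1.2 × 10^-5) = 4.921
Henderson–Hasselbalch: pH = pKa + log([CH3CH2COO-]/[CH3CH2COOH]) = 4.921 + log(0.024/0.12)
pH = 4.921 + (-0.699) = 4.22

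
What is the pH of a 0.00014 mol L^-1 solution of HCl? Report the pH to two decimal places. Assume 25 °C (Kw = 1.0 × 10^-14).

HCl is a strong acid and dissociates completely, so [H+] = 0.00014 M.
pH = -log(0.00014) = 3.85

pH = 3.85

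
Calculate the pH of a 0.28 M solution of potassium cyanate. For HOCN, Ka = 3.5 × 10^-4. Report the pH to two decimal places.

pH = 8.45

OCN- is the conjugate base of the weak acid HOCN.
Kb = Kw/Ka = 1.0×10^-14 / 3.5 × 10^-4 = 2.86 × 10^-11
From the ICE table, Kb = [OH-]²/(0.28 − [OH-]) = 2.86 × 10^-11.
Assume [OH-] ≪ 0.28: [OH-] ≈ √(2.86 × 10^-11 × 0.28) = 2.83 × 10^-6 M
pOH = −log(2.83 × 10^-6) = 5.55; pH = 14.00 − 5.55 = 8.45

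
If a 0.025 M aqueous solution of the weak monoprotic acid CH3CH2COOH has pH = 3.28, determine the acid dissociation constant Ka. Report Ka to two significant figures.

Ka = 1.1 × 10^-5

[H+] = 10^(-3.28) = 5.25 × 10^-4 M
At equilibrium [HA] = 0.025 − 5.25 × 10^-4 = 2.45 × 10^-2 M
Ka = [H+][A-]/[HA] = (5.25 × 10^-4)² / 2.45 × 10^-2 = 1.1 × 10^-5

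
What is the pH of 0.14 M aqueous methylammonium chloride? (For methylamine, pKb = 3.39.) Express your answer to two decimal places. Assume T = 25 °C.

pH = 5.73

CH3NH3+ is the conjugate acid of the weak base CH3NH2.
Kb = 10^(−3.39) = 4.07 × 10^-4
Ka = Kw/Kb = 1.0×10^-14 / 4.07 × 10^-4 = 2.46 × 10^-11
Ka = [H+]²/(0.14 − [H+]) = 2.46 × 10^-11
Assume [H+] ≪ 0.14: [H+] ≈ √(2.46 × 10^-11 × 0.14) = 1.86 × 10^-6 M
pH = −log[H+] = −log(1.86 × 10^-6) = 5.73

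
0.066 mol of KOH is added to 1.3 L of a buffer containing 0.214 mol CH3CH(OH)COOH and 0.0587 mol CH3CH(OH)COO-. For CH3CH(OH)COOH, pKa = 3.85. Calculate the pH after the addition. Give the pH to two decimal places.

pH = 3.78

After neutralization: n(CH3CH(OH)COOH) = 0.148 mol, n(CH3CH(OH)COO-) = 0.125 mol.
pH = pKa + log(n_CH3CH(OH)COO-/n_CH3CH(OH)COOH) = 3.85 + log(0.125/0.148) = 3.85 + (-0.073)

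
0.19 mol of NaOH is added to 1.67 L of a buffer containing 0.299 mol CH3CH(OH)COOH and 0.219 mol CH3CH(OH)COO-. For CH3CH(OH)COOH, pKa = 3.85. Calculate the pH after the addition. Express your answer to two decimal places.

pH = 4.42

OH- converts CH3CH(OH)COOH to CH3CH(OH)COO-: CH3CH(OH)COOH → 0.109 mol, CH3CH(OH)COO- → 0.409 mol.
pH = pKa + log([A⁻]/[HA]) = 3.85 + log(0.409/0.109) = 3.85 +0.574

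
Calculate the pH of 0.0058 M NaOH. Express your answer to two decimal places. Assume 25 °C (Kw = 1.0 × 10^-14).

pH = 11.76

NaOH is a strong base; [OH-] = 0.0058 M.
pOH = -log(0.0058) = 2.24
pH = 14.00 - 2.24 = 11.76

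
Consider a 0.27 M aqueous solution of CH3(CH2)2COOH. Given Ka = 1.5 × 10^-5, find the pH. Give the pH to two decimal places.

pH = 2.70

CH3(CH2)2COOH ⇌ CH3(CH2)2COO- + H+
Let x = [H+] at equilibrium. Ka = x²/(0.27 − x).
Neglecting x in the denominator: x = √(1.5 × 10^-5 × 0.27) = 2.01 × 10^-3 M
(x/C₀ = 0.75% < 5%, so the approximation holds.)
pH = −log[H+] = −log(2.01 × 10^-3) = 2.70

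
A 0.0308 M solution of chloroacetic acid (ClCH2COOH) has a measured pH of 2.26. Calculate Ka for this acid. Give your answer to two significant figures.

Ka = 1.2 × 10^-3

[H+] = 10^(-2.26) = 5.50 × 10^-3 M
At equilibrium [HA] = 0.0308 − 5.50 × 10^-3 = 2.53 × 10^-2 M
Ka = [H+][A-]/[HA] = (5.50 × 10^-3)² / 2.53 × 10^-2 = 1.2 × 10^-3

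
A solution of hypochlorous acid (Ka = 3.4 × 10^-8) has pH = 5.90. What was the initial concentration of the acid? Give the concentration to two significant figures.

C₀ = 4.8 × 10^-5 M

[H+] = 10^(-5.90) = 1.26 × 10^-6 M = x
Ka = x²/(C₀ − x) ⇒ C₀ = x + x²/Ka
C₀ = 1.26 × 10^-6 + (1.26 × 10^-6)²/(3.4 × 10^-8) = 4.80 × 10^-5 M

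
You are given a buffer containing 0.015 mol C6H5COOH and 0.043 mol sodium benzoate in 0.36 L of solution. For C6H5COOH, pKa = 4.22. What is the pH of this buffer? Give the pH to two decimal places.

Henderson–Hasselbalch: pH = pKa + log([C6H5COO-]/[C6H5COOH]) = 4.22 + log(0.043/0.015)
pH = 4.22 + (+0.457) = 4.68

pH = 4.68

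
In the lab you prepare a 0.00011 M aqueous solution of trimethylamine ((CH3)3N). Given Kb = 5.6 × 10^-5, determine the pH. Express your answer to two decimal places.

(CH3)3N + H2O ⇌ (CH3)3NH+ + OH-
From the ICE table, Kb = [OH-]²/(0.00011 − [OH-]) = 5.6 × 10^-5.
The 5% rule fails; solving [OH-]² + Kb·[OH-] − Kb·C₀ = 0 exactly:
[OH-] = [−5.6e-05 + √(5.6e-05² + 2.46e-08)]/2 = 5.53 × 10^-5 M
pOH = 4.26, so pH = 14.00 − pOH = 9.74

pH = 9.74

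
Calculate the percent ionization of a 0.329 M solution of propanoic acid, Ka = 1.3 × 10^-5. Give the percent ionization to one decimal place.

CH3CH2COOH ⇌ CH3CH2COO- + H+; let x = [H+] at equilibrium.
x ≈ √(Ka·C₀) = √(1.3 × 10^-5 × 0.329) = 2.07 × 10^-3 M
Fraction ionized = 2.07 × 10^-3 / 0.329 = 0.0063 → 0.6%

0.6%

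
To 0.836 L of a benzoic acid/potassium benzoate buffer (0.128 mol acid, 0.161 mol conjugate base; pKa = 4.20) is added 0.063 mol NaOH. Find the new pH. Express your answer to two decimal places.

pH = 4.74

OH- converts C6H5COOH to C6H5COO-: C6H5COOH → 0.065 mol, C6H5COO- → 0.224 mol.
Henderson–Hasselbalch with mole ratio 0.224/0.065: pH = 4.20 + (+0.537)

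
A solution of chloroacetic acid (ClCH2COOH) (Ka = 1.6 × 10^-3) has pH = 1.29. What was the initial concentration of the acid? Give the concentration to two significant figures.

[H+] = 10^(-1.29) = 5.13 × 10^-2 M = x
Ka = x²/(C₀ − x) ⇒ C₀ = x + x²/Ka
C₀ = 5.13 × 10^-2 + (5.13 × 10^-2)²/(1.6 × 10^-3) = 1.70 M

C₀ = 1.7 M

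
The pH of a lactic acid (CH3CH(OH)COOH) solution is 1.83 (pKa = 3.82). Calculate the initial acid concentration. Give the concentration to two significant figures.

[H+] = 10^(-1.83) = 1.48 × 10^-2 M = x
Ka = 10^(−3.82) = 1.51 × 10^-4
Ka = x²/(C₀ − x) ⇒ C₀ = x + x²/Ka
C₀ = 1.48 × 10^-2 + (1.48 × 10^-2)²/(1.51 × 10^-4) = 1.47 M

C₀ = 1.5 M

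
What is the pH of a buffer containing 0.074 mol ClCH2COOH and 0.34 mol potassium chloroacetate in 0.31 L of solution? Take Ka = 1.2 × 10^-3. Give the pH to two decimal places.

pKa = −log(1.2 × 10^-3) = 2.921
Using pH = pKa + log([base]/[acid]) with [base]/[acid] = 0.34/0.074:
pH = 2.921 + (+0.662) = 3.58

pH = 3.58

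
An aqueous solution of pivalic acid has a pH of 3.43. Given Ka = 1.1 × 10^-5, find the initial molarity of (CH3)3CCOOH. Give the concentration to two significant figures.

[H+] = 10^(-3.43) = 3.72 × 10^-4 M = x
Ka = x²/(C₀ − x) ⇒ C₀ = x + x²/Ka
C₀ = 3.72 × 10^-4 + (3.72 × 10^-4)²/(1.1 × 10^-5) = 1.30 × 10^-2 M

C₀ = 1.3 × 10^-2 M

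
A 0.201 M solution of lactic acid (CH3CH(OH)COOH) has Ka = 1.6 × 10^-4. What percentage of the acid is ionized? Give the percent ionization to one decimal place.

CH3CH(OH)COOH ⇌ CH3CH(OH)COO- + H+; let x = [H+] at equilibrium.
x ≈ √(Ka·C₀) = √(1.6 × 10^-4 × 0.201) = 5.67 × 10^-3 M
% ionization = x/C₀ × 100% = 5.67 × 10^-3/0.201 × 100% = 2.8%

2.8%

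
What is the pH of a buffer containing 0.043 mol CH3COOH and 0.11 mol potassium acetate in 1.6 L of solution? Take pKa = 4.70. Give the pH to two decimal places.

Henderson–Hasselbalch: pH = pKa + log([CH3COO-]/[CH3COOH]) = 4.70 + log(0.11/0.043)
pH = 4.70 + (+0.408) = 5.11

pH = 5.11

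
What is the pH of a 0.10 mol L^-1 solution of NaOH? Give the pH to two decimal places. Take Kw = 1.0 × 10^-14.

NaOH is a strong base; [OH-] = 0.1 M.
pOH = -log(0.1) = 1.00
pH = 14.00 - 1.00 = 13.00

pH = 13.00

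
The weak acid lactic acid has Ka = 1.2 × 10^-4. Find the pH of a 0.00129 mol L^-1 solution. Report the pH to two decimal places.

pH = 3.47

CH3CH(OH)COOH ⇌ CH3CH(OH)COO- + H+
Let x = [H+] at equilibrium. Ka = x²/(0.00129 − x).
Here C₀/Ka ≈ 10.7, so the small-x approximation fails. Use the quadratic:
x = (−Ka + √(Ka² + 4·Ka·C₀))/2 = 3.38 × 10^-4 M
pH = −log[H+] = −log(3.38 × 10^-4) = 3.47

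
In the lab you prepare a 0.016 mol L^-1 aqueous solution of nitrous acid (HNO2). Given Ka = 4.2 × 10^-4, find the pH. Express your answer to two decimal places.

HNO2 ⇌ NO2- + H+
From the ICE table, Ka = [H+]²/(0.016 − [H+]) = 4.2 × 10^-4.
[H+] is not negligible relative to C₀; solve [H+]² + 0.00042·[H+] − 6.72e-06 = 0.
[H+] = [−0.00042 + √(0.00042² + 2.69e-05)]/2 = 2.39 × 10^-3 M
pH = −log[H+] = −log(2.39 × 10^-3) = 2.62

pH = 2.62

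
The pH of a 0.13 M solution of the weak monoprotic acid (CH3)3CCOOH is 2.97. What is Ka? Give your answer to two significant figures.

[H+] = 10^(-2.97) = 1.07 × 10^-3 M
At equilibrium [HA] = 0.13 − 1.07 × 10^-3 = 1.29 × 10^-1 M
Ka = [H+][A-]/[HA] = (1.07 × 10^-3)² / 1.29 × 10^-1 = 8.9 × 10^-6

Ka = 8.9 × 10^-6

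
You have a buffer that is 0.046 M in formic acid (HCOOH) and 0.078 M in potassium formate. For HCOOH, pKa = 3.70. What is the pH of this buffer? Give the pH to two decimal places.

pH = 3.93

Henderson–Hasselbalch: pH = pKa + log([HCOO-]/[HCOOH]) = 3.70 + log(0.078/0.046)
pH = 3.70 + (+0.229) = 3.93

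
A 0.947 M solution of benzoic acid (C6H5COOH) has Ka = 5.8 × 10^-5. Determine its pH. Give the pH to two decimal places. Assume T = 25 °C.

C6H5COOH ⇌ C6H5COO- + H+
From the ICE table, Ka = [H+]²/(0.947 − [H+]) = 5.8 × 10^-5.
Since Ka ≪ C₀, [H+] ≈ √(Ka·C₀) = 7.41 × 10^-3 M.
([H+]/C₀ = 0.78% < 5%, so the approximation holds.)
pH = −log[H+] = −log(7.41 × 10^-3) = 2.13

pH = 2.13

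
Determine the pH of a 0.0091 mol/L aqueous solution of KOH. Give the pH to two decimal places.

KOH is a strong base; [OH-] = 0.0091 M.
pOH = -log(0.0091) = 2.04
pH = 14.00 - 2.04 = 11.96

pH = 11.96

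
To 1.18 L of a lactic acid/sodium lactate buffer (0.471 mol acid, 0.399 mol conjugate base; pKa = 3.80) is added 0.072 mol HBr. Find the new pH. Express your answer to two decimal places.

After neutralization: n(CH3CH(OH)COOH) = 0.543 mol, n(CH3CH(OH)COO-) = 0.327 mol.
pH = pKa + log(n_CH3CH(OH)COO-/n_CH3CH(OH)COOH) = 3.80 + log(0.327/0.543) = 3.80 + (-0.220)

pH = 3.58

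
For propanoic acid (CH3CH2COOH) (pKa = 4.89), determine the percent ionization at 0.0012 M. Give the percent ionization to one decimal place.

9.8%

CH3CH2COOH ⇌ CH3CH2COO- + H+; let x = [H+] at equilibrium.
Ka = 10^(−4.89) = 1.29 × 10^-5
Ka = x²/(C₀ − x); solving the quadratic gives x = 1.18 × 10^-4 M.
% ionization = x/C₀ × 100% = 1.18 × 10^-4/0.0012 × 100% = 9.8%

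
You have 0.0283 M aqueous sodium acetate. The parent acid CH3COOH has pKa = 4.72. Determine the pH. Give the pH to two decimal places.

pH = 8.59

CH3COO- is the conjugate base of the weak acid CH3COOH.
Ka = 10^(−4.72) = 1.91 × 10^-5
Kb = Kw/Ka = 1.0×10^-14 / 1.91 × 10^-5 = 5.24 × 10^-10
Kb = [OH-]²/(0.0283 − [OH-]) = 5.24 × 10^-10
Since Kb ≪ C₀, [OH-] ≈ √(Kb·C₀) = 3.85 × 10^-6 M.
Check: 0.014% ionized — well under 5%, approximation valid.
pOH = −log(3.85 × 10^-6) = 5.41; pH = 14.00 − 5.41 = 8.59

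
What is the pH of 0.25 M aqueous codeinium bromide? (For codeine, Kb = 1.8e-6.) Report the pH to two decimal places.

C18H22NO3+ is the conjugate acid of the weak base C18H21NO3.
Ka = Kw/Kb = 1.0×10^-14 / 1.8 × 10^-6 = 5.56 × 10^-9
Ka = x²/(0.25 − x) = 5.56 × 10^-9
Neglecting x in the denominator: x = √(5.56 × 10^-9 × 0.25) = 3.73 × 10^-5 M
Check: 0.015% ionized — well under 5%, approximation valid.
pH = −log[H+] = −log(3.73 × 10^-5) = 4.43

pH = 4.43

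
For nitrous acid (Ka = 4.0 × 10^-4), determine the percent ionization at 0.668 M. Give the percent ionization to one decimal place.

HNO2 ⇌ NO2- + H+; let x = [H+] at equilibrium.
x ≈ √(Ka·C₀) = √(4.0 × 10^-4 × 0.668) = 1.63 × 10^-2 M
Fraction ionized = 1.63 × 10^-2 / 0.668 = 0.0244 → 2.4%

2.4%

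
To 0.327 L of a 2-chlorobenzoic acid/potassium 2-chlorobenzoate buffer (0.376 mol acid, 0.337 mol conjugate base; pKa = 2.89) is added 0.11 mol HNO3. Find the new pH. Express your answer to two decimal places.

Added H+ converts ClC6H4COO- to ClC6H4COOH: ClC6H4COOH → 0.486 mol, ClC6H4COO- → 0.227 mol.
pH = pKa + log(n_ClC6H4COO-/n_ClC6H4COOH) = 2.89 + log(0.227/0.486) = 2.89 + (-0.331)

pH = 2.56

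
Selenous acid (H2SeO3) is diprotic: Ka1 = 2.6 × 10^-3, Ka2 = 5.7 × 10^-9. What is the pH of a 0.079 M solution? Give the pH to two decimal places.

Since Ka1 ≫ Ka2, the first ionization dominates [H+].
Ka1 = x²/(0.079 − x) = 2.6 × 10^-3
Solving the quadratic: x = (−Ka1 + √(Ka1² + 4·Ka1·C₀))/2 = 1.31 × 10^-2 M
pH = −log(1.31 × 10^-2) = 1.88

pH = 1.88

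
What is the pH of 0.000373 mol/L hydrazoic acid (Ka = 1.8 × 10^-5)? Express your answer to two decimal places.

pH = 4.13

HN3 ⇌ N3- + H+
From the ICE table, Ka = [H+]²/(0.000373 − [H+]) = 1.8 × 10^-5.
Here C₀/Ka ≈ 20.7, so the small-[H+] approximation fails. Use the quadratic:
[H+] = (−Ka + √(Ka² + 4·Ka·C₀))/2 = 7.34 × 10^-5 M
pH = −log(7.34 × 10^-5) = 4.13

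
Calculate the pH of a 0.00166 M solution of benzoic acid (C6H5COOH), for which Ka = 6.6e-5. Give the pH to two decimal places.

pH = 3.52

C6H5COOH ⇌ C6H5COO- + H+
Ka = [H+]²/(0.00166 − [H+]) = 6.6 × 10^-5
The 5% rule fails; solving [H+]² + Ka·[H+] − Ka·C₀ = 0 exactly:
[H+] = (−Ka + √(Ka² + 4·Ka·C₀))/2 = 3.00 × 10^-4 M
pH = −log(3.00 × 10^-4) = 3.52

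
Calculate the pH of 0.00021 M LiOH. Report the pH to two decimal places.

LiOH is a strong base; [OH-] = 0.00021 M.
pOH = -log(0.00021) = 3.68
pH = 14.00 - 3.68 = 10.32

pH = 10.32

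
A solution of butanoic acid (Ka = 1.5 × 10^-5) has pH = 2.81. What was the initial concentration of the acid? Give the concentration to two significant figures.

[H+] = 10^(-2.81) = 1.55 × 10^-3 M = x
Ka = x²/(C₀ − x) ⇒ C₀ = x + x²/Ka
C₀ = 1.55 × 10^-3 + (1.55 × 10^-3)²/(1.5 × 10^-5) = 1.62 × 10^-1 M

C₀ = 1.6 × 10^-1 M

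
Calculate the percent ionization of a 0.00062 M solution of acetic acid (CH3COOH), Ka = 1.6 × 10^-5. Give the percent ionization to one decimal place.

CH3COOH ⇌ CH3COO- + H+; let x = [H+] at equilibrium.
Solve x² + 1.6e-05x − 9.92e-09 = 0 → x = 9.19 × 10^-5 M
Fraction ionized = 9.19 × 10^-5 / 0.00062 = 0.1482 → 14.8%

14.8%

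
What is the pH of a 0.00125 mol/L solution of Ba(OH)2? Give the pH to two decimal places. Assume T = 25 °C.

Ba(OH)2 is a strong base (each formula unit releases 2 OH-); [OH-] = 0.0025 M.
pOH = -log(0.0025) = 2.60
pH = 14.00 - 2.60 = 11.40

pH = 11.40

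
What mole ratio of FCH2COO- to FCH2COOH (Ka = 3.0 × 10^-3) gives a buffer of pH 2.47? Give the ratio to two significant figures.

pKa = -log(3.0 × 10^-3) = 2.523
pH = pKa + log(r) ⇒ log(r) = 2.47 − 2.523 = -0.053
r = [FCH2COO-]/[FCH2COOH] = 10^(-0.053) = 0.885

ratio = 0.89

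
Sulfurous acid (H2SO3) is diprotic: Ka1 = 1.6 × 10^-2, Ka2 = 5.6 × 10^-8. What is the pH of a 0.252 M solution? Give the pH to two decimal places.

Since Ka1 ≫ Ka2, the first ionization dominates [H+].
Ka1 = x²/(0.252 − x) = 1.6 × 10^-2
Solving the quadratic: x = (−Ka1 + √(Ka1² + 4·Ka1·C₀))/2 = 5.60 × 10^-2 M
pH = −log(5.60 × 10^-2) = 1.25

pH = 1.25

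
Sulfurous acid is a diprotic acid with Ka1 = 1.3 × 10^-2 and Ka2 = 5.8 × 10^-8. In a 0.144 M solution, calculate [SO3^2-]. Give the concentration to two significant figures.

5.8 × 10^-8 M

First ionization gives [H+] ≈ [HSO3-] = 3.73 × 10^-2 M.
Second step: Ka2 = [H+][SO3^2-]/[HSO3-] ≈ [SO3^2-] (since [H+] ≈ [HSO3-]).
So [SO3^2-] ≈ Ka2.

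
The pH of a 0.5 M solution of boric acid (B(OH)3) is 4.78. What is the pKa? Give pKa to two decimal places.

[H+] = 10^(-4.78) = 1.66 × 10^-5 M
At equilibrium [HA] = 0.5 − 1.66 × 10^-5 = 5.00 × 10^-1 M
Ka = [H+][A-]/[HA] = (1.66 × 10^-5)² / 5.00 × 10^-1 = 5.51 × 10^-10
pKa = -log(5.51 × 10^-10) = 9.26

pKa = 9.26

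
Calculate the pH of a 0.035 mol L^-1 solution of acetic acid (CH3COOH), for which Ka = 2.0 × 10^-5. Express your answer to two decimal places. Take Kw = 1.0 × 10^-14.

CH3COOH ⇌ CH3COO- + H+
Ka = [H+]²/(0.035 − [H+]) = 2.0 × 10^-5
Assume [H+] ≪ 0.035: [H+] ≈ √(2.0 × 10^-5 × 0.035) = 8.37 × 10^-4 M
pH = −log(8.37 × 10^-4) = 3.08

pH = 3.08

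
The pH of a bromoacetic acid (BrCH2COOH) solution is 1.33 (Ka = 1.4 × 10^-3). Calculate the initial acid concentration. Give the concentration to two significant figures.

[H+] = 10^(-1.33) = 4.68 × 10^-2 M = x
Ka = x²/(C₀ − x) ⇒ C₀ = x + x²/Ka
C₀ = 4.68 × 10^-2 + (4.68 × 10^-2)²/(1.4 × 10^-3) = 1.61 M

C₀ = 1.6 M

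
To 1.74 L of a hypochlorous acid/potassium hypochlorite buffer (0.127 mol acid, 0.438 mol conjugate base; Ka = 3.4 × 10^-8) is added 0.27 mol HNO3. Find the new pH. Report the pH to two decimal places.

After neutralization: n(HOCl) = 0.397 mol, n(OCl-) = 0.168 mol.
pKa = −log(3.4 × 10^-8) = 7.469
Henderson–Hasselbalch with mole ratio 0.168/0.397: pH = 7.469 + (-0.373)

pH = 7.10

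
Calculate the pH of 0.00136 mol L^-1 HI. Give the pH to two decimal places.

pH = 2.87

HI is a strong acid and dissociates completely, so [H+] = 0.00136 M.
pH = -log(0.00136) = 2.87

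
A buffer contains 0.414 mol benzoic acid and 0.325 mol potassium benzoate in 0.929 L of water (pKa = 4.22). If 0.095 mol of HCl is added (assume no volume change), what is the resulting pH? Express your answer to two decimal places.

Added H+ converts C6H5COO- to C6H5COOH: C6H5COOH → 0.509 mol, C6H5COO- → 0.23 mol.
pH = pKa + log(n_C6H5COO-/n_C6H5COOH) = 4.22 + log(0.23/0.509) = 4.22 + (-0.345)

pH = 3.88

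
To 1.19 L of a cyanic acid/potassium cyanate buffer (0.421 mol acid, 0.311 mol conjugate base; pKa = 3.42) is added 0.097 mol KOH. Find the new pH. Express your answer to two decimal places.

pH = 3.52

OH- converts HOCN to OCN-: HOCN → 0.324 mol, OCN- → 0.408 mol.
Henderson–Hasselbalch with mole ratio 0.408/0.324: pH = 3.42 + (+0.100)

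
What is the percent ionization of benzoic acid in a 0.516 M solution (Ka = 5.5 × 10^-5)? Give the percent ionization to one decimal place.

1.0%

C6H5COOH ⇌ C6H5COO- + H+; let x = [H+] at equilibrium.
x ≈ √(Ka·C₀) = √(5.5 × 10^-5 × 0.516) = 5.33 × 10^-3 M
% ionization = x/C₀ × 100% = 5.33 × 10^-3/0.516 × 100% = 1.0%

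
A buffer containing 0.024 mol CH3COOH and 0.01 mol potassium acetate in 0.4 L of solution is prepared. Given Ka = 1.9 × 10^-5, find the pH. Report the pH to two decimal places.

pKa = −log(1.9 × 10^-5) = 4.721
Using pH = pKa + log([base]/[acid]) with [base]/[acid] = 0.01/0.024:
pH = 4.721 + (-0.380) = 4.34

pH = 4.34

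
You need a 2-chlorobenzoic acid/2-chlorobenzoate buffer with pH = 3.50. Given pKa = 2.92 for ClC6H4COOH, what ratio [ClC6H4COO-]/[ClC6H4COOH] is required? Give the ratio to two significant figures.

ratio = 3.8

pH = pKa + log(r) ⇒ log(r) = 3.50 − 2.92 = +0.58
r = [ClC6H4COO-]/[ClC6H4COOH] = 10^(+0.58) = 3.8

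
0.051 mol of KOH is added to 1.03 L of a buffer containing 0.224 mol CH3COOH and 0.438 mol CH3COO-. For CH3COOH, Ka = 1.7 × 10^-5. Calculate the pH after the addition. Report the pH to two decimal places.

OH- converts CH3COOH to CH3COO-: CH3COOH → 0.173 mol, CH3COO- → 0.489 mol.
pKa = −log(1.7 × 10^-5) = 4.770
pH = pKa + log(n_CH3COO-/n_CH3COOH) = 4.770 + log(0.489/0.173) = 4.770 + (+0.451)

pH = 5.22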